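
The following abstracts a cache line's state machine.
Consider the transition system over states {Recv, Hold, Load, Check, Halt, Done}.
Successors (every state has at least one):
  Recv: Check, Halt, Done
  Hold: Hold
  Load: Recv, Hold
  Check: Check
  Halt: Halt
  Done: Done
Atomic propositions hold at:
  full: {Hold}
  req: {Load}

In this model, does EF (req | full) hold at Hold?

Sat(req | full) = {Hold, Load}
EF (req | full): least fixpoint, start Z0 = {Hold, Load}, add states with some successor in Z. Already a fixed point.
Sat(EF (req | full)) = {Hold, Load}
Hold ∈ Sat(EF (req | full)) = {Hold, Load}, so the formula holds at Hold.

Yes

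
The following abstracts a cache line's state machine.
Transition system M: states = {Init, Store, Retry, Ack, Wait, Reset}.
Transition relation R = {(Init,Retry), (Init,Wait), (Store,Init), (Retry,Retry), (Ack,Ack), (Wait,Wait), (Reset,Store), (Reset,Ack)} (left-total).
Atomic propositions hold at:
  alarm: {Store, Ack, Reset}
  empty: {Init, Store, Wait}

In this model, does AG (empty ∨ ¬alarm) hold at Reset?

Sat(¬alarm) = {Init, Retry, Wait}
Sat(empty ∨ ¬alarm) = {Init, Store, Retry, Wait}
AG (empty ∨ ¬alarm): greatest fixpoint, start Z0 = {Init, Store, Retry, Wait}, keep only states in Sat with every successor in Z. Already a fixed point.
Sat(AG (empty ∨ ¬alarm)) = {Init, Store, Retry, Wait}
Reset ∉ Sat(AG (empty ∨ ¬alarm)) = {Init, Store, Retry, Wait}, so the formula does not hold at Reset.

No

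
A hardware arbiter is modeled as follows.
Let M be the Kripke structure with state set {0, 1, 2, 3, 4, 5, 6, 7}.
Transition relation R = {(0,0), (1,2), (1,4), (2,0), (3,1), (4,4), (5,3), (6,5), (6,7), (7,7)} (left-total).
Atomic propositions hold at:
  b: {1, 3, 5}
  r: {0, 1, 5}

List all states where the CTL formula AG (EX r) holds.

{0, 2}

Sat(EX r) = {s : some successor in {0, 1, 5}} = {0, 2, 3, 6}
AG (EX r): greatest fixpoint, start Z0 = {0, 2, 3, 6}, keep only states in Sat with every successor in Z. Z1 = {0, 2}; fixed.
Sat(AG (EX r)) = {0, 2}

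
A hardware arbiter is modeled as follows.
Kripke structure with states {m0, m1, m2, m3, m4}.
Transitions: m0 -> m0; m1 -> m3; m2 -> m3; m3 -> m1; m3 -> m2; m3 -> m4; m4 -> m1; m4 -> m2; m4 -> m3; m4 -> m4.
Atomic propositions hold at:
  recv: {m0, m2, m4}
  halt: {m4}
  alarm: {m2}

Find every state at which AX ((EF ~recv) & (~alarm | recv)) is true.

{m1, m2, m3, m4}

Sat(~recv) = {m1, m3}
EF ~recv: least fixpoint, start Z0 = {m1, m3}, add states with some successor in Z. Z1 = {m1, m2, m3, m4}; fixed.
Sat(EF ~recv) = {m1, m2, m3, m4}
Sat(~alarm) = {m0, m1, m3, m4}
Sat(~alarm | recv) = {m0, m1, m2, m3, m4}
Sat((EF ~recv) & (~alarm | recv)) = {m1, m2, m3, m4}
Sat(AX ((EF ~recv) & (~alarm | recv))) = {s : every successor in {m1, m2, m3, m4}} = {m1, m2, m3, m4}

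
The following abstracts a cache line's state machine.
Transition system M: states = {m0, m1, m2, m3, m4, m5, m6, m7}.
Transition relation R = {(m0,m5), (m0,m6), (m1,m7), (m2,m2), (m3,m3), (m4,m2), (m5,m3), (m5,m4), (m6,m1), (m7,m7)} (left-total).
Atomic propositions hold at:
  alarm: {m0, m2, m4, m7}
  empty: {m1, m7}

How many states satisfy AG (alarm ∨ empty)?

Sat(alarm ∨ empty) = {m0, m1, m2, m4, m7}
AG (alarm ∨ empty): greatest fixpoint, start Z0 = {m0, m1, m2, m4, m7}, keep only states in Sat with every successor in Z. Z1 = {m1, m2, m4, m7}; fixed.
Sat(AG (alarm ∨ empty)) = {m1, m2, m4, m7}
|Sat(AG (alarm ∨ empty))| = |{m1, m2, m4, m7}| = 4.

4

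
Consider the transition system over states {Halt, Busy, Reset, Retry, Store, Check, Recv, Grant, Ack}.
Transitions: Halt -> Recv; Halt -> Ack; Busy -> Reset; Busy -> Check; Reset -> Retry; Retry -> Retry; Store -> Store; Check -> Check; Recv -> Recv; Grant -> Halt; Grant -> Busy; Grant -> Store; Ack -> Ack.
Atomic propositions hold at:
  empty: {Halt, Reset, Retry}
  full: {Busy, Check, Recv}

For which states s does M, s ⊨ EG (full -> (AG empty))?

AG empty: greatest fixpoint, start Z0 = {Halt, Reset, Retry}, keep only states in Sat with every successor in Z. Z1 = {Reset, Retry}; fixed.
Sat(AG empty) = {Reset, Retry}
Sat(full -> (AG empty)) = {Halt, Reset, Retry, Store, Grant, Ack}
EG (full -> (AG empty)): greatest fixpoint, start Z0 = {Halt, Reset, Retry, Store, Grant, Ack}, keep only states in Sat with some successor in Z. Already a fixed point.
Sat(EG (full -> (AG empty))) = {Halt, Reset, Retry, Store, Grant, Ack}

{Halt, Reset, Retry, Store, Grant, Ack}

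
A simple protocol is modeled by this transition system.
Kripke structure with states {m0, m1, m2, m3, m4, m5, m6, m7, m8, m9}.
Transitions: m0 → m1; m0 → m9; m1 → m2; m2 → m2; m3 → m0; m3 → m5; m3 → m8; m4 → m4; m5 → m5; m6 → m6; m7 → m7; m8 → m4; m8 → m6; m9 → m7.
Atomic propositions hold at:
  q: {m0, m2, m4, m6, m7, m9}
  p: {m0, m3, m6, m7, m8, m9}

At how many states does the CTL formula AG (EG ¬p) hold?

4

Sat(¬p) = {m1, m2, m4, m5}
EG ¬p: greatest fixpoint, start Z0 = {m1, m2, m4, m5}, keep only states in Sat with some successor in Z. Already a fixed point.
Sat(EG ¬p) = {m1, m2, m4, m5}
AG (EG ¬p): greatest fixpoint, start Z0 = {m1, m2, m4, m5}, keep only states in Sat with every successor in Z. Already a fixed point.
Sat(AG (EG ¬p)) = {m1, m2, m4, m5}
|Sat(AG (EG ¬p))| = |{m1, m2, m4, m5}| = 4.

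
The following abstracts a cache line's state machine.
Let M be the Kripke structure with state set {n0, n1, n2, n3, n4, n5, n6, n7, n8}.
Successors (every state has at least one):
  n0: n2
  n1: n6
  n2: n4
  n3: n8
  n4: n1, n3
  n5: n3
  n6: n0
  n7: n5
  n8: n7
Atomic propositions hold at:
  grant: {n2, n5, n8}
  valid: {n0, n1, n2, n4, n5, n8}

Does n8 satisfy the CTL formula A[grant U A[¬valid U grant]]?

Yes

Sat(¬valid) = {n3, n6, n7}
A[¬valid U grant]: least fixpoint, start Z0 = Sat(grant) = {n2, n5, n8}, add states in Sat(¬valid) with every successor in Z. Z1 = {n2, n3, n5, n7, n8}; fixed.
Sat(A[¬valid U grant]) = {n2, n3, n5, n7, n8}
A[grant U A[¬valid U grant]]: least fixpoint, start Z0 = Sat(A[¬valid U grant]) = {n2, n3, n5, n7, n8}, add states in Sat(grant) with every successor in Z. Already a fixed point.
Sat(A[grant U A[¬valid U grant]]) = {n2, n3, n5, n7, n8}
n8 ∈ Sat(A[grant U A[¬valid U grant]]) = {n2, n3, n5, n7, n8}, so the formula holds at n8.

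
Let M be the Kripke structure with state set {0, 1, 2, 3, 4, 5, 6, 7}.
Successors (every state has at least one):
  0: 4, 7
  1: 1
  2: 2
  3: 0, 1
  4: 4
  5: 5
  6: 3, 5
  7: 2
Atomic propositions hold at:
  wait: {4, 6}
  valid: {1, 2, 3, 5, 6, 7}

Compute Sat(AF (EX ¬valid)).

{0, 3, 4}

Sat(¬valid) = {0, 4}
Sat(EX ¬valid) = {s : some successor in {0, 4}} = {0, 3, 4}
AF (EX ¬valid): least fixpoint, start Z0 = {0, 3, 4}, add states with every successor in Z. Already a fixed point.
Sat(AF (EX ¬valid)) = {0, 3, 4}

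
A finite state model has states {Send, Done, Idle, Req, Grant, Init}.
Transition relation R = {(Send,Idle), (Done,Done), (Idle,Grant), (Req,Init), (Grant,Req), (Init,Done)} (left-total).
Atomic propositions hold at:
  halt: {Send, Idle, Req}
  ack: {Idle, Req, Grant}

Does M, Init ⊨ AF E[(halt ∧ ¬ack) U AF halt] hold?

No

Sat(¬ack) = {Send, Done, Init}
Sat(halt ∧ ¬ack) = {Send}
AF halt: least fixpoint, start Z0 = {Send, Idle, Req}, add states with every successor in Z. Z1 = {Send, Idle, Req, Grant}; fixed.
Sat(AF halt) = {Send, Idle, Req, Grant}
E[(halt ∧ ¬ack) U AF halt]: least fixpoint, start Z0 = Sat(AF halt) = {Send, Idle, Req, Grant}, add states in Sat(halt ∧ ¬ack) with some successor in Z. Already a fixed point.
Sat(E[(halt ∧ ¬ack) U AF halt]) = {Send, Idle, Req, Grant}
AF E[(halt ∧ ¬ack) U AF halt]: least fixpoint, start Z0 = {Send, Idle, Req, Grant}, add states with every successor in Z. Already a fixed point.
Sat(AF E[(halt ∧ ¬ack) U AF halt]) = {Send, Idle, Req, Grant}
Init ∉ Sat(AF E[(halt ∧ ¬ack) U AF halt]) = {Send, Idle, Req, Grant}, so the formula does not hold at Init.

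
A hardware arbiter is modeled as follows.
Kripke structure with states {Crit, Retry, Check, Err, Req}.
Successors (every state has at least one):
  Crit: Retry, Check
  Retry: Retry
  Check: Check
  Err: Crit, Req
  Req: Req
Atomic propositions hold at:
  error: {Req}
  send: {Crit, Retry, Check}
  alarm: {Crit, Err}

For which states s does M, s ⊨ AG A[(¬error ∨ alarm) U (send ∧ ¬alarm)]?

{Crit, Retry, Check}

Sat(¬error) = {Crit, Retry, Check, Err}
Sat(¬error ∨ alarm) = {Crit, Retry, Check, Err}
Sat(¬alarm) = {Retry, Check, Req}
Sat(send ∧ ¬alarm) = {Retry, Check}
A[(¬error ∨ alarm) U (send ∧ ¬alarm)]: least fixpoint, start Z0 = Sat((send ∧ ¬alarm)) = {Retry, Check}, add states in Sat(¬error ∨ alarm) with every successor in Z. Z1 = {Crit, Retry, Check}; fixed.
Sat(A[(¬error ∨ alarm) U (send ∧ ¬alarm)]) = {Crit, Retry, Check}
AG A[(¬error ∨ alarm) U (send ∧ ¬alarm)]: greatest fixpoint, start Z0 = {Crit, Retry, Check}, keep only states in Sat with every successor in Z. Already a fixed point.
Sat(AG A[(¬error ∨ alarm) U (send ∧ ¬alarm)]) = {Crit, Retry, Check}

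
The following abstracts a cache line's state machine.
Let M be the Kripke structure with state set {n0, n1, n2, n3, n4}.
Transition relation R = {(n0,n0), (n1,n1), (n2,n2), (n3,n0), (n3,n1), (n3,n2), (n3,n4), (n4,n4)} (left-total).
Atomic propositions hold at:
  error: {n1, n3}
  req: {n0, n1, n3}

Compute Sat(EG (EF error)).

EF error: least fixpoint, start Z0 = {n1, n3}, add states with some successor in Z. Already a fixed point.
Sat(EF error) = {n1, n3}
EG (EF error): greatest fixpoint, start Z0 = {n1, n3}, keep only states in Sat with some successor in Z. Already a fixed point.
Sat(EG (EF error)) = {n1, n3}

{n1, n3}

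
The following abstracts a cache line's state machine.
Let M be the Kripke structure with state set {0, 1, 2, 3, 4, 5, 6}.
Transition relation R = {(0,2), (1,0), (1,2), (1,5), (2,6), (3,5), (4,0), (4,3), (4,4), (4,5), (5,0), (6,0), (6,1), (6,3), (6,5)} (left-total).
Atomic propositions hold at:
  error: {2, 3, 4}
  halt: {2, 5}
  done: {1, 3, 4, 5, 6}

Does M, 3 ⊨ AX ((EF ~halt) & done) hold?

Sat(~halt) = {0, 1, 3, 4, 6}
EF ~halt: least fixpoint, start Z0 = {0, 1, 3, 4, 6}, add states with some successor in Z. Z1 = {0, 1, 2, 3, 4, 5, 6}; fixed.
Sat(EF ~halt) = {0, 1, 2, 3, 4, 5, 6}
Sat((EF ~halt) & done) = {1, 3, 4, 5, 6}
Sat(AX ((EF ~halt) & done)) = {s : every successor in {1, 3, 4, 5, 6}} = {2, 3}
3 ∈ Sat(AX ((EF ~halt) & done)) = {2, 3}, so the formula holds at 3.

Yes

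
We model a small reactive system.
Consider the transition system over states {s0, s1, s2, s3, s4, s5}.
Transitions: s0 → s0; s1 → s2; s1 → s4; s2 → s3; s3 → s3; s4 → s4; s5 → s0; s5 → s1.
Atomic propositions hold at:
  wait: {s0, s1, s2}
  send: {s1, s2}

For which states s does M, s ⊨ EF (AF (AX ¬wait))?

{s1, s2, s3, s4, s5}

Sat(¬wait) = {s3, s4, s5}
Sat(AX ¬wait) = {s : every successor in {s3, s4, s5}} = {s2, s3, s4}
AF (AX ¬wait): least fixpoint, start Z0 = {s2, s3, s4}, add states with every successor in Z. Z1 = {s1, s2, s3, s4}; fixed.
Sat(AF (AX ¬wait)) = {s1, s2, s3, s4}
EF (AF (AX ¬wait)): least fixpoint, start Z0 = {s1, s2, s3, s4}, add states with some successor in Z. Z1 = {s1, s2, s3, s4, s5}; fixed.
Sat(EF (AF (AX ¬wait))) = {s1, s2, s3, s4, s5}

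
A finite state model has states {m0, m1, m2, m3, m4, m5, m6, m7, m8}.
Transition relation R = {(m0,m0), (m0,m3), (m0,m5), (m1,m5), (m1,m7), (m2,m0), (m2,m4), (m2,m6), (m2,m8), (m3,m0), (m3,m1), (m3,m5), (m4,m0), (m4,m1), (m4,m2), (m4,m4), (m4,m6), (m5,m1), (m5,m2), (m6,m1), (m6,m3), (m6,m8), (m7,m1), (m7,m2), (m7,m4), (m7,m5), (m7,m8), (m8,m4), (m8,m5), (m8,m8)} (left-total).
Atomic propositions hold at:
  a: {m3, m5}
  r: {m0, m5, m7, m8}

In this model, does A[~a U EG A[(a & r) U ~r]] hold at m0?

Sat(~a) = {m0, m1, m2, m4, m6, m7, m8}
Sat(a & r) = {m5}
Sat(~r) = {m1, m2, m3, m4, m6}
A[(a & r) U ~r]: least fixpoint, start Z0 = Sat(~r) = {m1, m2, m3, m4, m6}, add states in Sat(a & r) with every successor in Z. Z1 = {m1, m2, m3, m4, m5, m6}; fixed.
Sat(A[(a & r) U ~r]) = {m1, m2, m3, m4, m5, m6}
EG A[(a & r) U ~r]: greatest fixpoint, start Z0 = {m1, m2, m3, m4, m5, m6}, keep only states in Sat with some successor in Z. Already a fixed point.
Sat(EG A[(a & r) U ~r]) = {m1, m2, m3, m4, m5, m6}
A[~a U EG A[(a & r) U ~r]]: least fixpoint, start Z0 = Sat(EG A[(a & r) U ~r]) = {m1, m2, m3, m4, m5, m6}, add states in Sat(~a) with every successor in Z. Already a fixed point.
Sat(A[~a U EG A[(a & r) U ~r]]) = {m1, m2, m3, m4, m5, m6}
m0 ∉ Sat(A[~a U EG A[(a & r) U ~r]]) = {m1, m2, m3, m4, m5, m6}, so the formula does not hold at m0.

No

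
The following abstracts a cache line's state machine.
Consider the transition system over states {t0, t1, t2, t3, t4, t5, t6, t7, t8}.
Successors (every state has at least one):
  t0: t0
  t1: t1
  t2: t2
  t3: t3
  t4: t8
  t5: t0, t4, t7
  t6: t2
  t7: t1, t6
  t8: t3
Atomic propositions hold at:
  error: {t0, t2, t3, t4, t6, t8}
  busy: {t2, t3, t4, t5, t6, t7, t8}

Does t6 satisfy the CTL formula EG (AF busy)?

Yes

AF busy: least fixpoint, start Z0 = {t2, t3, t4, t5, t6, t7, t8}, add states with every successor in Z. Already a fixed point.
Sat(AF busy) = {t2, t3, t4, t5, t6, t7, t8}
EG (AF busy): greatest fixpoint, start Z0 = {t2, t3, t4, t5, t6, t7, t8}, keep only states in Sat with some successor in Z. Already a fixed point.
Sat(EG (AF busy)) = {t2, t3, t4, t5, t6, t7, t8}
t6 ∈ Sat(EG (AF busy)) = {t2, t3, t4, t5, t6, t7, t8}, so the formula holds at t6.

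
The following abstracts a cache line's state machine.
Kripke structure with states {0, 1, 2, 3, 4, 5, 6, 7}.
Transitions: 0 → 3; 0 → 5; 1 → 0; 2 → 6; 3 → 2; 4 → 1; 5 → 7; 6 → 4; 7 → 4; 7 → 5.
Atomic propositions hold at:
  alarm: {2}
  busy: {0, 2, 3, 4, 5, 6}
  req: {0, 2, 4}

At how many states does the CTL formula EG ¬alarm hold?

6

Sat(¬alarm) = {0, 1, 3, 4, 5, 6, 7}
EG ¬alarm: greatest fixpoint, start Z0 = {0, 1, 3, 4, 5, 6, 7}, keep only states in Sat with some successor in Z. Z1 = {0, 1, 4, 5, 6, 7}; fixed.
Sat(EG ¬alarm) = {0, 1, 4, 5, 6, 7}
|Sat(EG ¬alarm)| = |{0, 1, 4, 5, 6, 7}| = 6.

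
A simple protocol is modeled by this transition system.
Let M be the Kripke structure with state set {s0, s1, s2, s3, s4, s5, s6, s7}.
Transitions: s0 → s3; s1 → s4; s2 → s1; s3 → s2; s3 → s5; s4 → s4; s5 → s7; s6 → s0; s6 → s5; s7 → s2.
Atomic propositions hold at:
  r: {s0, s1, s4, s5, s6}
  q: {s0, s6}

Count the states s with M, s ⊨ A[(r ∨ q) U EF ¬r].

Sat(r ∨ q) = {s0, s1, s4, s5, s6}
Sat(¬r) = {s2, s3, s7}
EF ¬r: least fixpoint, start Z0 = {s2, s3, s7}, add states with some successor in Z. Z1 = {s0, s2, s3, s5, s7}; Z2 = {s0, s2, s3, s5, s6, s7}; fixed.
Sat(EF ¬r) = {s0, s2, s3, s5, s6, s7}
A[(r ∨ q) U EF ¬r]: least fixpoint, start Z0 = Sat(EF ¬r) = {s0, s2, s3, s5, s6, s7}, add states in Sat(r ∨ q) with every successor in Z. Already a fixed point.
Sat(A[(r ∨ q) U EF ¬r]) = {s0, s2, s3, s5, s6, s7}
|Sat(A[(r ∨ q) U EF ¬r])| = |{s0, s2, s3, s5, s6, s7}| = 6.

6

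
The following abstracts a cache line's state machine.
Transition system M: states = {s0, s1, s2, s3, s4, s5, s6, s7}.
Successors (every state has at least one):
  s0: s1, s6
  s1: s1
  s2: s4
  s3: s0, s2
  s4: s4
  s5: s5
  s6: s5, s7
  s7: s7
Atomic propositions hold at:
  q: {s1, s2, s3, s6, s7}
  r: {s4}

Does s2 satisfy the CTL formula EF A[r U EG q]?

No

EG q: greatest fixpoint, start Z0 = {s1, s2, s3, s6, s7}, keep only states in Sat with some successor in Z. Z1 = {s1, s3, s6, s7}; Z2 = {s1, s6, s7}; fixed.
Sat(EG q) = {s1, s6, s7}
A[r U EG q]: least fixpoint, start Z0 = Sat(EG q) = {s1, s6, s7}, add states in Sat(r) with every successor in Z. Already a fixed point.
Sat(A[r U EG q]) = {s1, s6, s7}
EF A[r U EG q]: least fixpoint, start Z0 = {s1, s6, s7}, add states with some successor in Z. Z1 = {s0, s1, s6, s7}; Z2 = {s0, s1, s3, s6, s7}; fixed.
Sat(EF A[r U EG q]) = {s0, s1, s3, s6, s7}
s2 ∉ Sat(EF A[r U EG q]) = {s0, s1, s3, s6, s7}, so the formula does not hold at s2.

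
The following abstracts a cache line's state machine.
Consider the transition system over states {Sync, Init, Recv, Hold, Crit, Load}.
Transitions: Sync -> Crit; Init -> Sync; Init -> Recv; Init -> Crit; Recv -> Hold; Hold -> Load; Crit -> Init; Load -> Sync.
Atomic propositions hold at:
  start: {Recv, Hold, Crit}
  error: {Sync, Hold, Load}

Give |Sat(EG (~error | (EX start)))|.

3

Sat(~error) = {Init, Recv, Crit}
Sat(EX start) = {s : some successor in {Recv, Hold, Crit}} = {Sync, Init, Recv}
Sat(~error | (EX start)) = {Sync, Init, Recv, Crit}
EG (~error | (EX start)): greatest fixpoint, start Z0 = {Sync, Init, Recv, Crit}, keep only states in Sat with some successor in Z. Z1 = {Sync, Init, Crit}; fixed.
Sat(EG (~error | (EX start))) = {Sync, Init, Crit}
|Sat(EG (~error | (EX start)))| = |{Sync, Init, Crit}| = 3.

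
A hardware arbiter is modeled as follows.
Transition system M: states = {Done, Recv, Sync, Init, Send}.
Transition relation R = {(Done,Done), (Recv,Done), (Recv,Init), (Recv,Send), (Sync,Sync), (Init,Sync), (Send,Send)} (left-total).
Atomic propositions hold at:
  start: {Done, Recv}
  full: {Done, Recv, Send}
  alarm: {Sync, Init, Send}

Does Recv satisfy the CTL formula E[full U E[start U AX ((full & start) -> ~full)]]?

Sat(full & start) = {Done, Recv}
Sat(~full) = {Sync, Init}
Sat((full & start) -> ~full) = {Sync, Init, Send}
Sat(AX ((full & start) -> ~full)) = {s : every successor in {Sync, Init, Send}} = {Sync, Init, Send}
E[start U AX ((full & start) -> ~full)]: least fixpoint, start Z0 = Sat(AX ((full & start) -> ~full)) = {Sync, Init, Send}, add states in Sat(start) with some successor in Z. Z1 = {Recv, Sync, Init, Send}; fixed.
Sat(E[start U AX ((full & start) -> ~full)]) = {Recv, Sync, Init, Send}
E[full U E[start U AX ((full & start) -> ~full)]]: least fixpoint, start Z0 = Sat(E[start U AX ((full & start) -> ~full)]) = {Recv, Sync, Init, Send}, add states in Sat(full) with some successor in Z. Already a fixed point.
Sat(E[full U E[start U AX ((full & start) -> ~full)]]) = {Recv, Sync, Init, Send}
Recv ∈ Sat(E[full U E[start U AX ((full & start) -> ~full)]]) = {Recv, Sync, Init, Send}, so the formula holds at Recv.

Yes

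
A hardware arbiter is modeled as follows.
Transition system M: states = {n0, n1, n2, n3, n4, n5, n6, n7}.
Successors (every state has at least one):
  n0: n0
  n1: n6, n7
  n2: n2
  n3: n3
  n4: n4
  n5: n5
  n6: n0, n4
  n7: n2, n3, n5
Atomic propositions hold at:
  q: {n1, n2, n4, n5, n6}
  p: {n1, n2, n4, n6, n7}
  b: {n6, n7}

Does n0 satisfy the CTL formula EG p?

No

EG p: greatest fixpoint, start Z0 = {n1, n2, n4, n6, n7}, keep only states in Sat with some successor in Z. Already a fixed point.
Sat(EG p) = {n1, n2, n4, n6, n7}
n0 ∉ Sat(EG p) = {n1, n2, n4, n6, n7}, so the formula does not hold at n0.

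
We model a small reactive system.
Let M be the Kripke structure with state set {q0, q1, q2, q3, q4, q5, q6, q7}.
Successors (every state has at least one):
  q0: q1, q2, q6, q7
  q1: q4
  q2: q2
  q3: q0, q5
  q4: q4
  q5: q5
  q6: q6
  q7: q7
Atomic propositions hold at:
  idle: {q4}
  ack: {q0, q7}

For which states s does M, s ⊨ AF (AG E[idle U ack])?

{q7}

E[idle U ack]: least fixpoint, start Z0 = Sat(ack) = {q0, q7}, add states in Sat(idle) with some successor in Z. Already a fixed point.
Sat(E[idle U ack]) = {q0, q7}
AG E[idle U ack]: greatest fixpoint, start Z0 = {q0, q7}, keep only states in Sat with every successor in Z. Z1 = {q7}; fixed.
Sat(AG E[idle U ack]) = {q7}
AF (AG E[idle U ack]): least fixpoint, start Z0 = {q7}, add states with every successor in Z. Already a fixed point.
Sat(AF (AG E[idle U ack])) = {q7}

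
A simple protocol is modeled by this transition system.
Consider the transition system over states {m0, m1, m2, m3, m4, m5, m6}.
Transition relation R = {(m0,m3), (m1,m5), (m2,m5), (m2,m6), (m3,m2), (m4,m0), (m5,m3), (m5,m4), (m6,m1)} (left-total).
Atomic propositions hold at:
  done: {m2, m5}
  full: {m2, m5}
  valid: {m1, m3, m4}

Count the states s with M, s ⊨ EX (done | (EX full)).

6

Sat(EX full) = {s : some successor in {m2, m5}} = {m1, m2, m3}
Sat(done | (EX full)) = {m1, m2, m3, m5}
Sat(EX (done | (EX full))) = {s : some successor in {m1, m2, m3, m5}} = {m0, m1, m2, m3, m5, m6}
|Sat(EX (done | (EX full)))| = |{m0, m1, m2, m3, m5, m6}| = 6.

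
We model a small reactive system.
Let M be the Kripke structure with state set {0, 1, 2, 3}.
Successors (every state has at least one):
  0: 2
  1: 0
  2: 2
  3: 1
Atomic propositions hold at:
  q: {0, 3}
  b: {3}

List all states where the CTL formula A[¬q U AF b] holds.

Sat(¬q) = {1, 2}
AF b: least fixpoint, start Z0 = {3}, add states with every successor in Z. Already a fixed point.
Sat(AF b) = {3}
A[¬q U AF b]: least fixpoint, start Z0 = Sat(AF b) = {3}, add states in Sat(¬q) with every successor in Z. Already a fixed point.
Sat(A[¬q U AF b]) = {3}

{3}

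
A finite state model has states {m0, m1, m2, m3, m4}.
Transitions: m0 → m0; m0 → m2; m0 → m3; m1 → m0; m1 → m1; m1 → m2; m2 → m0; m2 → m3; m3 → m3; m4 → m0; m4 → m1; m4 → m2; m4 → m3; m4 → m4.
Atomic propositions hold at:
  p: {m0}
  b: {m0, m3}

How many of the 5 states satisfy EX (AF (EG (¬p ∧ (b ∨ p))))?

4

Sat(¬p) = {m1, m2, m3, m4}
Sat(b ∨ p) = {m0, m3}
Sat(¬p ∧ (b ∨ p)) = {m3}
EG (¬p ∧ (b ∨ p)): greatest fixpoint, start Z0 = {m3}, keep only states in Sat with some successor in Z. Already a fixed point.
Sat(EG (¬p ∧ (b ∨ p))) = {m3}
AF (EG (¬p ∧ (b ∨ p))): least fixpoint, start Z0 = {m3}, add states with every successor in Z. Already a fixed point.
Sat(AF (EG (¬p ∧ (b ∨ p)))) = {m3}
Sat(EX (AF (EG (¬p ∧ (b ∨ p))))) = {s : some successor in {m3}} = {m0, m2, m3, m4}
|Sat(EX (AF (EG (¬p ∧ (b ∨ p)))))| = |{m0, m2, m3, m4}| = 4.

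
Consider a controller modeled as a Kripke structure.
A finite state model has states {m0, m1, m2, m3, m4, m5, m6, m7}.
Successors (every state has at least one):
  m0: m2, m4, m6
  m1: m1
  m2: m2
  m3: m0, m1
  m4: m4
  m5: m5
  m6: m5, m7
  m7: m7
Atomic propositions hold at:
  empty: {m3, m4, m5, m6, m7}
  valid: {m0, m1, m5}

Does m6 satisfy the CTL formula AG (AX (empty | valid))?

Yes

Sat(empty | valid) = {m0, m1, m3, m4, m5, m6, m7}
Sat(AX (empty | valid)) = {s : every successor in {m0, m1, m3, m4, m5, m6, m7}} = {m1, m3, m4, m5, m6, m7}
AG (AX (empty | valid)): greatest fixpoint, start Z0 = {m1, m3, m4, m5, m6, m7}, keep only states in Sat with every successor in Z. Z1 = {m1, m4, m5, m6, m7}; fixed.
Sat(AG (AX (empty | valid))) = {m1, m4, m5, m6, m7}
m6 ∈ Sat(AG (AX (empty | valid))) = {m1, m4, m5, m6, m7}, so the formula holds at m6.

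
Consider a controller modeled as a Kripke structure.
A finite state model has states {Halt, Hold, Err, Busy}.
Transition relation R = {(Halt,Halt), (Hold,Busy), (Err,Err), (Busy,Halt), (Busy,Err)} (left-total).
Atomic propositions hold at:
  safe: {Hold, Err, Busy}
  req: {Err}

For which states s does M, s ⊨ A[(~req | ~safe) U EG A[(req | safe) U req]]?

Sat(~req) = {Halt, Hold, Busy}
Sat(~safe) = {Halt}
Sat(~req | ~safe) = {Halt, Hold, Busy}
Sat(req | safe) = {Hold, Err, Busy}
A[(req | safe) U req]: least fixpoint, start Z0 = Sat(req) = {Err}, add states in Sat(req | safe) with every successor in Z. Already a fixed point.
Sat(A[(req | safe) U req]) = {Err}
EG A[(req | safe) U req]: greatest fixpoint, start Z0 = {Err}, keep only states in Sat with some successor in Z. Already a fixed point.
Sat(EG A[(req | safe) U req]) = {Err}
A[(~req | ~safe) U EG A[(req | safe) U req]]: least fixpoint, start Z0 = Sat(EG A[(req | safe) U req]) = {Err}, add states in Sat(~req | ~safe) with every successor in Z. Already a fixed point.
Sat(A[(~req | ~safe) U EG A[(req | safe) U req]]) = {Err}

{Err}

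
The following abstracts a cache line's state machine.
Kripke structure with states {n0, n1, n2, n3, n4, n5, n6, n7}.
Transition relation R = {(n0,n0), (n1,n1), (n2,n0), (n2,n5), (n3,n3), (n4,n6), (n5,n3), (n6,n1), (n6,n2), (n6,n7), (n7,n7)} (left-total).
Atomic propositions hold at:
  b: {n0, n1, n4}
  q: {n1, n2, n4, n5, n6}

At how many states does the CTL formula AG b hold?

AG b: greatest fixpoint, start Z0 = {n0, n1, n4}, keep only states in Sat with every successor in Z. Z1 = {n0, n1}; fixed.
Sat(AG b) = {n0, n1}
|Sat(AG b)| = |{n0, n1}| = 2.

2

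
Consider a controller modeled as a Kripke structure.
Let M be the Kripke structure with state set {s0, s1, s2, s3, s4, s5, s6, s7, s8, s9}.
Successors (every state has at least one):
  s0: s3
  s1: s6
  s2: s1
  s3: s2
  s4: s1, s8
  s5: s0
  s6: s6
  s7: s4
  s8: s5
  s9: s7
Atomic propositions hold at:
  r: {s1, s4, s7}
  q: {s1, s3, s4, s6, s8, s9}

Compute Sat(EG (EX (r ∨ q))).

Sat(r ∨ q) = {s1, s3, s4, s6, s7, s8, s9}
Sat(EX (r ∨ q)) = {s : some successor in {s1, s3, s4, s6, s7, s8, s9}} = {s0, s1, s2, s4, s6, s7, s9}
EG (EX (r ∨ q)): greatest fixpoint, start Z0 = {s0, s1, s2, s4, s6, s7, s9}, keep only states in Sat with some successor in Z. Z1 = {s1, s2, s4, s6, s7, s9}; fixed.
Sat(EG (EX (r ∨ q))) = {s1, s2, s4, s6, s7, s9}

{s1, s2, s4, s6, s7, s9}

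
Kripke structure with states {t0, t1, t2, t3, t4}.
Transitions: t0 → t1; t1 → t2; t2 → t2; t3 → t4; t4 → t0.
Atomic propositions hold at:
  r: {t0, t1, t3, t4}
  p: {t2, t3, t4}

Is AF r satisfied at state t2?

AF r: least fixpoint, start Z0 = {t0, t1, t3, t4}, add states with every successor in Z. Already a fixed point.
Sat(AF r) = {t0, t1, t3, t4}
t2 ∉ Sat(AF r) = {t0, t1, t3, t4}, so the formula does not hold at t2.

No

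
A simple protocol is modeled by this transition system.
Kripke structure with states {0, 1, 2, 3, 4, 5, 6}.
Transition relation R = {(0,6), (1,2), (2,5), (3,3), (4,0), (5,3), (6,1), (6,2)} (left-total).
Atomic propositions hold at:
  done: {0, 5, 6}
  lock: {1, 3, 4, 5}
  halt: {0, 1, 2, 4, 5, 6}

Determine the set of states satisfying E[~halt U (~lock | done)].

Sat(~halt) = {3}
Sat(~lock) = {0, 2, 6}
Sat(~lock | done) = {0, 2, 5, 6}
E[~halt U (~lock | done)]: least fixpoint, start Z0 = Sat((~lock | done)) = {0, 2, 5, 6}, add states in Sat(~halt) with some successor in Z. Already a fixed point.
Sat(E[~halt U (~lock | done)]) = {0, 2, 5, 6}

{0, 2, 5, 6}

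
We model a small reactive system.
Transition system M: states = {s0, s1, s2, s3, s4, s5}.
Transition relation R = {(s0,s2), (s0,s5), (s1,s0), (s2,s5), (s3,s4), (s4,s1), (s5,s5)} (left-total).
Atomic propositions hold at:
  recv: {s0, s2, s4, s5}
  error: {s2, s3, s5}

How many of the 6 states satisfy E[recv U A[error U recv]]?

A[error U recv]: least fixpoint, start Z0 = Sat(recv) = {s0, s2, s4, s5}, add states in Sat(error) with every successor in Z. Z1 = {s0, s2, s3, s4, s5}; fixed.
Sat(A[error U recv]) = {s0, s2, s3, s4, s5}
E[recv U A[error U recv]]: least fixpoint, start Z0 = Sat(A[error U recv]) = {s0, s2, s3, s4, s5}, add states in Sat(recv) with some successor in Z. Already a fixed point.
Sat(E[recv U A[error U recv]]) = {s0, s2, s3, s4, s5}
|Sat(E[recv U A[error U recv]])| = |{s0, s2, s3, s4, s5}| = 5.

5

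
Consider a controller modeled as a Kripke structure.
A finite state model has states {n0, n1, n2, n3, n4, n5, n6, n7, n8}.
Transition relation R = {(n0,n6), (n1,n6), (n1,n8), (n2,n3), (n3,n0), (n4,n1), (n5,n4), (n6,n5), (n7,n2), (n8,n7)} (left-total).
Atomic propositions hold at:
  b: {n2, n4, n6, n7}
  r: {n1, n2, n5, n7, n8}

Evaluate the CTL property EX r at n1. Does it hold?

Yes

Sat(EX r) = {s : some successor in {n1, n2, n5, n7, n8}} = {n1, n4, n6, n7, n8}
n1 ∈ Sat(EX r) = {n1, n4, n6, n7, n8}, so the formula holds at n1.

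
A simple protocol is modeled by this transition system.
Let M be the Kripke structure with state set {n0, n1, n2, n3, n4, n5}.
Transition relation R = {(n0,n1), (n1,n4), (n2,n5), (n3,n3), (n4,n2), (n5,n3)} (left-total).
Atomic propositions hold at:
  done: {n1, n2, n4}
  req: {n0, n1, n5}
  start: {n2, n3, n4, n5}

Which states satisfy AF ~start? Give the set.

{n0, n1}

Sat(~start) = {n0, n1}
AF ~start: least fixpoint, start Z0 = {n0, n1}, add states with every successor in Z. Already a fixed point.
Sat(AF ~start) = {n0, n1}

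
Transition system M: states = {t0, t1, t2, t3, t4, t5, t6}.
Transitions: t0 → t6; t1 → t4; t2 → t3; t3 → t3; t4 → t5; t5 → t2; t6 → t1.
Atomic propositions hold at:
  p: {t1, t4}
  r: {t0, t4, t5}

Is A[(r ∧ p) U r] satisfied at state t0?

Yes

Sat(r ∧ p) = {t4}
A[(r ∧ p) U r]: least fixpoint, start Z0 = Sat(r) = {t0, t4, t5}, add states in Sat(r ∧ p) with every successor in Z. Already a fixed point.
Sat(A[(r ∧ p) U r]) = {t0, t4, t5}
t0 ∈ Sat(A[(r ∧ p) U r]) = {t0, t4, t5}, so the formula holds at t0.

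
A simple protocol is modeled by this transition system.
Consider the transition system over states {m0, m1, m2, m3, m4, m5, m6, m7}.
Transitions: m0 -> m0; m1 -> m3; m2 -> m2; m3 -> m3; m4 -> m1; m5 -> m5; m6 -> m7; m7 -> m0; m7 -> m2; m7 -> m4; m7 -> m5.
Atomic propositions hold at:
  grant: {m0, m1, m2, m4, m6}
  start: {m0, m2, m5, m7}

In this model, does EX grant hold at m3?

No

Sat(EX grant) = {s : some successor in {m0, m1, m2, m4, m6}} = {m0, m2, m4, m7}
m3 ∉ Sat(EX grant) = {m0, m2, m4, m7}, so the formula does not hold at m3.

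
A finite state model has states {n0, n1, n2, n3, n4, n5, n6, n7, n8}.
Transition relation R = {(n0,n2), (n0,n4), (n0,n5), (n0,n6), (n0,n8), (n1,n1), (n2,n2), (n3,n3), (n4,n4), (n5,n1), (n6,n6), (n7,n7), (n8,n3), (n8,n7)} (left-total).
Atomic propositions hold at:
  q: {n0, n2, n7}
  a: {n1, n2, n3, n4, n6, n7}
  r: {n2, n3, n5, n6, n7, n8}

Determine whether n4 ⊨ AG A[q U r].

No

A[q U r]: least fixpoint, start Z0 = Sat(r) = {n2, n3, n5, n6, n7, n8}, add states in Sat(q) with every successor in Z. Already a fixed point.
Sat(A[q U r]) = {n2, n3, n5, n6, n7, n8}
AG A[q U r]: greatest fixpoint, start Z0 = {n2, n3, n5, n6, n7, n8}, keep only states in Sat with every successor in Z. Z1 = {n2, n3, n6, n7, n8}; fixed.
Sat(AG A[q U r]) = {n2, n3, n6, n7, n8}
n4 ∉ Sat(AG A[q U r]) = {n2, n3, n6, n7, n8}, so the formula does not hold at n4.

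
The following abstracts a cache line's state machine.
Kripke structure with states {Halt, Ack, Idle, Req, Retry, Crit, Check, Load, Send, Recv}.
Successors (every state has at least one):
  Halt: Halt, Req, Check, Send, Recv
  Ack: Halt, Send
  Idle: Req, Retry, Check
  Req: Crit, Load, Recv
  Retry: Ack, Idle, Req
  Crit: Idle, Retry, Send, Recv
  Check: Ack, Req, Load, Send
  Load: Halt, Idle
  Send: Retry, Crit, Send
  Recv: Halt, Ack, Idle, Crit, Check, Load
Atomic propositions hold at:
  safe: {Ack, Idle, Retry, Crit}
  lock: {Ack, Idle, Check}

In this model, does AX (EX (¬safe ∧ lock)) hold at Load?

Sat(¬safe) = {Halt, Req, Check, Load, Send, Recv}
Sat(¬safe ∧ lock) = {Check}
Sat(EX (¬safe ∧ lock)) = {s : some successor in {Check}} = {Halt, Idle, Recv}
Sat(AX (EX (¬safe ∧ lock))) = {s : every successor in {Halt, Idle, Recv}} = {Load}
Load ∈ Sat(AX (EX (¬safe ∧ lock))) = {Load}, so the formula holds at Load.

Yes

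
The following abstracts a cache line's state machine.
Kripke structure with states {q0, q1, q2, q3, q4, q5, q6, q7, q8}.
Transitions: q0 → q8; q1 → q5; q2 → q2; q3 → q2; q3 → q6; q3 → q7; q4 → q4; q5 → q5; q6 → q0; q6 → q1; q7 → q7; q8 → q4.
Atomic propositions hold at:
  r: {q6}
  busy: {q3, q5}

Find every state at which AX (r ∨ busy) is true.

Sat(r ∨ busy) = {q3, q5, q6}
Sat(AX (r ∨ busy)) = {s : every successor in {q3, q5, q6}} = {q1, q5}

{q1, q5}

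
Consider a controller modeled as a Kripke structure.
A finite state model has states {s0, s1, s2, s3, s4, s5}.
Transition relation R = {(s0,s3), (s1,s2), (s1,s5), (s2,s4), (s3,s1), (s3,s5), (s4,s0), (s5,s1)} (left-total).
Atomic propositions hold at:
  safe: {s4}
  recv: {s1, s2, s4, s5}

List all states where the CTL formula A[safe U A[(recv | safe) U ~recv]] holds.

{s0, s2, s3, s4}

Sat(recv | safe) = {s1, s2, s4, s5}
Sat(~recv) = {s0, s3}
A[(recv | safe) U ~recv]: least fixpoint, start Z0 = Sat(~recv) = {s0, s3}, add states in Sat(recv | safe) with every successor in Z. Z1 = {s0, s3, s4}; Z2 = {s0, s2, s3, s4}; fixed.
Sat(A[(recv | safe) U ~recv]) = {s0, s2, s3, s4}
A[safe U A[(recv | safe) U ~recv]]: least fixpoint, start Z0 = Sat(A[(recv | safe) U ~recv]) = {s0, s2, s3, s4}, add states in Sat(safe) with every successor in Z. Already a fixed point.
Sat(A[safe U A[(recv | safe) U ~recv]]) = {s0, s2, s3, s4}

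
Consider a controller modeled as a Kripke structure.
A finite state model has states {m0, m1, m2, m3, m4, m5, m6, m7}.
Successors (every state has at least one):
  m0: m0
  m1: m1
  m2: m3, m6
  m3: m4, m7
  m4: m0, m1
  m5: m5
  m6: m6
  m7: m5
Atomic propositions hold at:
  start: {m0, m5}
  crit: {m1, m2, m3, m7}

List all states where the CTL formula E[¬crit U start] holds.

Sat(¬crit) = {m0, m4, m5, m6}
E[¬crit U start]: least fixpoint, start Z0 = Sat(start) = {m0, m5}, add states in Sat(¬crit) with some successor in Z. Z1 = {m0, m4, m5}; fixed.
Sat(E[¬crit U start]) = {m0, m4, m5}

{m0, m4, m5}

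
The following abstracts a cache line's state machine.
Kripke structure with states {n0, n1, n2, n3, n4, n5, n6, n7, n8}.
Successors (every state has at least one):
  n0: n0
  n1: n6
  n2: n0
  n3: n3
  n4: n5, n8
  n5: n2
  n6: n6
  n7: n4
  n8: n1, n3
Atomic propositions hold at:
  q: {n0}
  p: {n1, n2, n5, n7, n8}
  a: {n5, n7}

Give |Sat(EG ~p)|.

Sat(~p) = {n0, n3, n4, n6}
EG ~p: greatest fixpoint, start Z0 = {n0, n3, n4, n6}, keep only states in Sat with some successor in Z. Z1 = {n0, n3, n6}; fixed.
Sat(EG ~p) = {n0, n3, n6}
|Sat(EG ~p)| = |{n0, n3, n6}| = 3.

3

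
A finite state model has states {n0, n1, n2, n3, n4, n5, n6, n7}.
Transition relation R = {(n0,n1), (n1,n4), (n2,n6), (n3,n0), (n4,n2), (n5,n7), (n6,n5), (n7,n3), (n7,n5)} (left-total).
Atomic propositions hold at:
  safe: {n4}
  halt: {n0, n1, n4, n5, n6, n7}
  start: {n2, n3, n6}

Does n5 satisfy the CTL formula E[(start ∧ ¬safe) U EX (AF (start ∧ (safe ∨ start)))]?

Sat(¬safe) = {n0, n1, n2, n3, n5, n6, n7}
Sat(start ∧ ¬safe) = {n2, n3, n6}
Sat(safe ∨ start) = {n2, n3, n4, n6}
Sat(start ∧ (safe ∨ start)) = {n2, n3, n6}
AF (start ∧ (safe ∨ start)): least fixpoint, start Z0 = {n2, n3, n6}, add states with every successor in Z. Z1 = {n2, n3, n4, n6}; Z2 = {n1, n2, n3, n4, n6}; Z3 = {n0, n1, n2, n3, n4, n6}; fixed.
Sat(AF (start ∧ (safe ∨ start))) = {n0, n1, n2, n3, n4, n6}
Sat(EX (AF (start ∧ (safe ∨ start)))) = {s : some successor in {n0, n1, n2, n3, n4, n6}} = {n0, n1, n2, n3, n4, n7}
E[(start ∧ ¬safe) U EX (AF (start ∧ (safe ∨ start)))]: least fixpoint, start Z0 = Sat(EX (AF (start ∧ (safe ∨ start)))) = {n0, n1, n2, n3, n4, n7}, add states in Sat(start ∧ ¬safe) with some successor in Z. Already a fixed point.
Sat(E[(start ∧ ¬safe) U EX (AF (start ∧ (safe ∨ start)))]) = {n0, n1, n2, n3, n4, n7}
n5 ∉ Sat(E[(start ∧ ¬safe) U EX (AF (start ∧ (safe ∨ start)))]) = {n0, n1, n2, n3, n4, n7}, so the formula does not hold at n5.

No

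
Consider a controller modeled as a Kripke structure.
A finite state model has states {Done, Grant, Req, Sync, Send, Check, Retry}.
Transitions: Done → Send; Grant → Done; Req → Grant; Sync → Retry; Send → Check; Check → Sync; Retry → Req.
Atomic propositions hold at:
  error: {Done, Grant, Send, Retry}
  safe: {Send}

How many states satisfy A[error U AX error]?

5

Sat(AX error) = {s : every successor in {Done, Grant, Send, Retry}} = {Done, Grant, Req, Sync}
A[error U AX error]: least fixpoint, start Z0 = Sat(AX error) = {Done, Grant, Req, Sync}, add states in Sat(error) with every successor in Z. Z1 = {Done, Grant, Req, Sync, Retry}; fixed.
Sat(A[error U AX error]) = {Done, Grant, Req, Sync, Retry}
|Sat(A[error U AX error])| = |{Done, Grant, Req, Sync, Retry}| = 5.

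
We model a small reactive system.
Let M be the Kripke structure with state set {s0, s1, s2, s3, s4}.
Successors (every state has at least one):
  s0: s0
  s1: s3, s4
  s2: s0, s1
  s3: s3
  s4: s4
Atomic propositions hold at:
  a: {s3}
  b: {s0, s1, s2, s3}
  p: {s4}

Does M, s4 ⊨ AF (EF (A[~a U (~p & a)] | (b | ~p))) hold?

Sat(~a) = {s0, s1, s2, s4}
Sat(~p) = {s0, s1, s2, s3}
Sat(~p & a) = {s3}
A[~a U (~p & a)]: least fixpoint, start Z0 = Sat((~p & a)) = {s3}, add states in Sat(~a) with every successor in Z. Already a fixed point.
Sat(A[~a U (~p & a)]) = {s3}
Sat(b | ~p) = {s0, s1, s2, s3}
Sat(A[~a U (~p & a)] | (b | ~p)) = {s0, s1, s2, s3}
EF (A[~a U (~p & a)] | (b | ~p)): least fixpoint, start Z0 = {s0, s1, s2, s3}, add states with some successor in Z. Already a fixed point.
Sat(EF (A[~a U (~p & a)] | (b | ~p))) = {s0, s1, s2, s3}
AF (EF (A[~a U (~p & a)] | (b | ~p))): least fixpoint, start Z0 = {s0, s1, s2, s3}, add states with every successor in Z. Already a fixed point.
Sat(AF (EF (A[~a U (~p & a)] | (b | ~p)))) = {s0, s1, s2, s3}
s4 ∉ Sat(AF (EF (A[~a U (~p & a)] | (b | ~p)))) = {s0, s1, s2, s3}, so the formula does not hold at s4.

No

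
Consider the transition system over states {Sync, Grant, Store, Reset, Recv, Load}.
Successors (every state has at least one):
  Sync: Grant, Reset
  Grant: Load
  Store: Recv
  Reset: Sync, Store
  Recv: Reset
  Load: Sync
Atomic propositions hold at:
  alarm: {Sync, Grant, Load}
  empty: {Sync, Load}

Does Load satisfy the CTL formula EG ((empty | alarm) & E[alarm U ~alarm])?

Sat(empty | alarm) = {Sync, Grant, Load}
Sat(~alarm) = {Store, Reset, Recv}
E[alarm U ~alarm]: least fixpoint, start Z0 = Sat(~alarm) = {Store, Reset, Recv}, add states in Sat(alarm) with some successor in Z. Z1 = {Sync, Store, Reset, Recv}; Z2 = {Sync, Store, Reset, Recv, Load}; Z3 = {Sync, Grant, Store, Reset, Recv, Load}; fixed.
Sat(E[alarm U ~alarm]) = {Sync, Grant, Store, Reset, Recv, Load}
Sat((empty | alarm) & E[alarm U ~alarm]) = {Sync, Grant, Load}
EG ((empty | alarm) & E[alarm U ~alarm]): greatest fixpoint, start Z0 = {Sync, Grant, Load}, keep only states in Sat with some successor in Z. Already a fixed point.
Sat(EG ((empty | alarm) & E[alarm U ~alarm])) = {Sync, Grant, Load}
Load ∈ Sat(EG ((empty | alarm) & E[alarm U ~alarm])) = {Sync, Grant, Load}, so the formula holds at Load.

Yes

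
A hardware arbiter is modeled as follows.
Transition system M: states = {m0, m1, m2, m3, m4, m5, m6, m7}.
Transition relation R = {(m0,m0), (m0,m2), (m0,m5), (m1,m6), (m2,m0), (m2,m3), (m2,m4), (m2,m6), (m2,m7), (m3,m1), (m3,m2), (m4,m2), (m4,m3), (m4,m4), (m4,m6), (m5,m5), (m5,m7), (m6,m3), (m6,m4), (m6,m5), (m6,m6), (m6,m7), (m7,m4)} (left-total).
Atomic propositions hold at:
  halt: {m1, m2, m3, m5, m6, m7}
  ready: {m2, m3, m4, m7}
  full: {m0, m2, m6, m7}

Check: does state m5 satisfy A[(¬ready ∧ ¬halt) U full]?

Sat(¬ready) = {m0, m1, m5, m6}
Sat(¬halt) = {m0, m4}
Sat(¬ready ∧ ¬halt) = {m0}
A[(¬ready ∧ ¬halt) U full]: least fixpoint, start Z0 = Sat(full) = {m0, m2, m6, m7}, add states in Sat(¬ready ∧ ¬halt) with every successor in Z. Already a fixed point.
Sat(A[(¬ready ∧ ¬halt) U full]) = {m0, m2, m6, m7}
m5 ∉ Sat(A[(¬ready ∧ ¬halt) U full]) = {m0, m2, m6, m7}, so the formula does not hold at m5.

No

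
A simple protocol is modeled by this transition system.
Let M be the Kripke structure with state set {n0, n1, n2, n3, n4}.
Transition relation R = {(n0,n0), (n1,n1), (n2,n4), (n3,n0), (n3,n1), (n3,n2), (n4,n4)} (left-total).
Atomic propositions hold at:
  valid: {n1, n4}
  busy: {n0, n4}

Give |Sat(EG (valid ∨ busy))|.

Sat(valid ∨ busy) = {n0, n1, n4}
EG (valid ∨ busy): greatest fixpoint, start Z0 = {n0, n1, n4}, keep only states in Sat with some successor in Z. Already a fixed point.
Sat(EG (valid ∨ busy)) = {n0, n1, n4}
|Sat(EG (valid ∨ busy))| = |{n0, n1, n4}| = 3.

3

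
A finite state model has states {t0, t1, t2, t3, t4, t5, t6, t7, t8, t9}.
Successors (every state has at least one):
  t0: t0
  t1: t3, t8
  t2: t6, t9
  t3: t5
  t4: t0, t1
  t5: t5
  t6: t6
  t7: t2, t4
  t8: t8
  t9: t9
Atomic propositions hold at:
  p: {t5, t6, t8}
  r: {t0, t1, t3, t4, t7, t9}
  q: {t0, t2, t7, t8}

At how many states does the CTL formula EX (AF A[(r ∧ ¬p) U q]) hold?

5

Sat(¬p) = {t0, t1, t2, t3, t4, t7, t9}
Sat(r ∧ ¬p) = {t0, t1, t3, t4, t7, t9}
A[(r ∧ ¬p) U q]: least fixpoint, start Z0 = Sat(q) = {t0, t2, t7, t8}, add states in Sat(r ∧ ¬p) with every successor in Z. Already a fixed point.
Sat(A[(r ∧ ¬p) U q]) = {t0, t2, t7, t8}
AF A[(r ∧ ¬p) U q]: least fixpoint, start Z0 = {t0, t2, t7, t8}, add states with every successor in Z. Already a fixed point.
Sat(AF A[(r ∧ ¬p) U q]) = {t0, t2, t7, t8}
Sat(EX (AF A[(r ∧ ¬p) U q])) = {s : some successor in {t0, t2, t7, t8}} = {t0, t1, t4, t7, t8}
|Sat(EX (AF A[(r ∧ ¬p) U q]))| = |{t0, t1, t4, t7, t8}| = 5.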